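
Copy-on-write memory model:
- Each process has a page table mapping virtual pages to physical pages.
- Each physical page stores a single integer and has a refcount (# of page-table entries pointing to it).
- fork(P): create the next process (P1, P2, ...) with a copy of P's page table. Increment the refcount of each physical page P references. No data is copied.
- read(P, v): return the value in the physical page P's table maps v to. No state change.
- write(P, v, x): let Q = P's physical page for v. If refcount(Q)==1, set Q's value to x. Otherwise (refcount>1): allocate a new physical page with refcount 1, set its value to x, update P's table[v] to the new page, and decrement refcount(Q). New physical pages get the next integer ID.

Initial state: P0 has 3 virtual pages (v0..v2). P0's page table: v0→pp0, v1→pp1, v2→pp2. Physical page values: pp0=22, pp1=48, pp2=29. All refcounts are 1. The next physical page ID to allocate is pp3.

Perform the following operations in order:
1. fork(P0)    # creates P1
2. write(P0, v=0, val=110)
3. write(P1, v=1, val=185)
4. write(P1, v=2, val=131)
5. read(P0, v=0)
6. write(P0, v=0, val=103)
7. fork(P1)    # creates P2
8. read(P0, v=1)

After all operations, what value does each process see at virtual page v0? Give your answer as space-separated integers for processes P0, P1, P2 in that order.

Answer: 103 22 22

Derivation:
Op 1: fork(P0) -> P1. 3 ppages; refcounts: pp0:2 pp1:2 pp2:2
Op 2: write(P0, v0, 110). refcount(pp0)=2>1 -> COPY to pp3. 4 ppages; refcounts: pp0:1 pp1:2 pp2:2 pp3:1
Op 3: write(P1, v1, 185). refcount(pp1)=2>1 -> COPY to pp4. 5 ppages; refcounts: pp0:1 pp1:1 pp2:2 pp3:1 pp4:1
Op 4: write(P1, v2, 131). refcount(pp2)=2>1 -> COPY to pp5. 6 ppages; refcounts: pp0:1 pp1:1 pp2:1 pp3:1 pp4:1 pp5:1
Op 5: read(P0, v0) -> 110. No state change.
Op 6: write(P0, v0, 103). refcount(pp3)=1 -> write in place. 6 ppages; refcounts: pp0:1 pp1:1 pp2:1 pp3:1 pp4:1 pp5:1
Op 7: fork(P1) -> P2. 6 ppages; refcounts: pp0:2 pp1:1 pp2:1 pp3:1 pp4:2 pp5:2
Op 8: read(P0, v1) -> 48. No state change.
P0: v0 -> pp3 = 103
P1: v0 -> pp0 = 22
P2: v0 -> pp0 = 22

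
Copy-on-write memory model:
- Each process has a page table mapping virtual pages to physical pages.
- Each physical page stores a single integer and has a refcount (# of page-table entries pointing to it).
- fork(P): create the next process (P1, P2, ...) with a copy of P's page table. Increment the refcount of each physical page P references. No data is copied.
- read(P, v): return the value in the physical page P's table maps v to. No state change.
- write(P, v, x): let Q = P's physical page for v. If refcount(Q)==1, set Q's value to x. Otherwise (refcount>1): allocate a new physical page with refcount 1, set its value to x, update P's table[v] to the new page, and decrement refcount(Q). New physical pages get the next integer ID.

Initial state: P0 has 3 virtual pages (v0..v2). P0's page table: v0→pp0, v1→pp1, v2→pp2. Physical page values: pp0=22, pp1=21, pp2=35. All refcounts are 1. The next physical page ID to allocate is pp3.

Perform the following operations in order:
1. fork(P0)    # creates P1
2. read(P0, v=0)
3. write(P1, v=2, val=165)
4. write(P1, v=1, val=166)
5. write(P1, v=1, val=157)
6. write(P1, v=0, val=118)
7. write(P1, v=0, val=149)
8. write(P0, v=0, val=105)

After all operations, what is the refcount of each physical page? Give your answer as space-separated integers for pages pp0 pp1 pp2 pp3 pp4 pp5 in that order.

Answer: 1 1 1 1 1 1

Derivation:
Op 1: fork(P0) -> P1. 3 ppages; refcounts: pp0:2 pp1:2 pp2:2
Op 2: read(P0, v0) -> 22. No state change.
Op 3: write(P1, v2, 165). refcount(pp2)=2>1 -> COPY to pp3. 4 ppages; refcounts: pp0:2 pp1:2 pp2:1 pp3:1
Op 4: write(P1, v1, 166). refcount(pp1)=2>1 -> COPY to pp4. 5 ppages; refcounts: pp0:2 pp1:1 pp2:1 pp3:1 pp4:1
Op 5: write(P1, v1, 157). refcount(pp4)=1 -> write in place. 5 ppages; refcounts: pp0:2 pp1:1 pp2:1 pp3:1 pp4:1
Op 6: write(P1, v0, 118). refcount(pp0)=2>1 -> COPY to pp5. 6 ppages; refcounts: pp0:1 pp1:1 pp2:1 pp3:1 pp4:1 pp5:1
Op 7: write(P1, v0, 149). refcount(pp5)=1 -> write in place. 6 ppages; refcounts: pp0:1 pp1:1 pp2:1 pp3:1 pp4:1 pp5:1
Op 8: write(P0, v0, 105). refcount(pp0)=1 -> write in place. 6 ppages; refcounts: pp0:1 pp1:1 pp2:1 pp3:1 pp4:1 pp5:1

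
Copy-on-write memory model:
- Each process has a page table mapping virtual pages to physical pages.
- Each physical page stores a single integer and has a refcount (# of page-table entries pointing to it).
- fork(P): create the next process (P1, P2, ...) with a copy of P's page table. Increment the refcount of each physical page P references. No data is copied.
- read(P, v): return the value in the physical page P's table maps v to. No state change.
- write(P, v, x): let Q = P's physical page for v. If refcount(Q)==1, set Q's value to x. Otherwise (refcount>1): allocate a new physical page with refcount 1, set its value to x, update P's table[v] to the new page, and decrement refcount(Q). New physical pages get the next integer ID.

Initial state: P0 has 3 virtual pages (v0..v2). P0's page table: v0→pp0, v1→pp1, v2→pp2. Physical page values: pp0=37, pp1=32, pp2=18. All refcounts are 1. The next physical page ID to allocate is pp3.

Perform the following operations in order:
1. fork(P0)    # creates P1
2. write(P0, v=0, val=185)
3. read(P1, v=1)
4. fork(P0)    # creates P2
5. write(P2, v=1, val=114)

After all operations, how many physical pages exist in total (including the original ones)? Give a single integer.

Answer: 5

Derivation:
Op 1: fork(P0) -> P1. 3 ppages; refcounts: pp0:2 pp1:2 pp2:2
Op 2: write(P0, v0, 185). refcount(pp0)=2>1 -> COPY to pp3. 4 ppages; refcounts: pp0:1 pp1:2 pp2:2 pp3:1
Op 3: read(P1, v1) -> 32. No state change.
Op 4: fork(P0) -> P2. 4 ppages; refcounts: pp0:1 pp1:3 pp2:3 pp3:2
Op 5: write(P2, v1, 114). refcount(pp1)=3>1 -> COPY to pp4. 5 ppages; refcounts: pp0:1 pp1:2 pp2:3 pp3:2 pp4:1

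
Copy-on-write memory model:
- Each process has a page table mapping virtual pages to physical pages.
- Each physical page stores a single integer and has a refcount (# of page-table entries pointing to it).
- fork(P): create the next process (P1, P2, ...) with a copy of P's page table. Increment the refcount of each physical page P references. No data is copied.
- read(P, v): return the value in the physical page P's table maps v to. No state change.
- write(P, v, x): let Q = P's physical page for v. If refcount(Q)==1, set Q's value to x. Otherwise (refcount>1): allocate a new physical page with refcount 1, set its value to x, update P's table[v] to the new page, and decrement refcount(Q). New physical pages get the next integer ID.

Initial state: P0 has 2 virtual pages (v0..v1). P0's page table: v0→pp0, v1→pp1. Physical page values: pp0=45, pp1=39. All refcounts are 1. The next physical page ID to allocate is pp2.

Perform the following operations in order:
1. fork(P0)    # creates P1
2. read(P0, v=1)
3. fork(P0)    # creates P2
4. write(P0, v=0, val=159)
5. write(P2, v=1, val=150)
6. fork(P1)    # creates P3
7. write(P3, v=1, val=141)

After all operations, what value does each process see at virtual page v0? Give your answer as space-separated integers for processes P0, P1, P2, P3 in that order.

Answer: 159 45 45 45

Derivation:
Op 1: fork(P0) -> P1. 2 ppages; refcounts: pp0:2 pp1:2
Op 2: read(P0, v1) -> 39. No state change.
Op 3: fork(P0) -> P2. 2 ppages; refcounts: pp0:3 pp1:3
Op 4: write(P0, v0, 159). refcount(pp0)=3>1 -> COPY to pp2. 3 ppages; refcounts: pp0:2 pp1:3 pp2:1
Op 5: write(P2, v1, 150). refcount(pp1)=3>1 -> COPY to pp3. 4 ppages; refcounts: pp0:2 pp1:2 pp2:1 pp3:1
Op 6: fork(P1) -> P3. 4 ppages; refcounts: pp0:3 pp1:3 pp2:1 pp3:1
Op 7: write(P3, v1, 141). refcount(pp1)=3>1 -> COPY to pp4. 5 ppages; refcounts: pp0:3 pp1:2 pp2:1 pp3:1 pp4:1
P0: v0 -> pp2 = 159
P1: v0 -> pp0 = 45
P2: v0 -> pp0 = 45
P3: v0 -> pp0 = 45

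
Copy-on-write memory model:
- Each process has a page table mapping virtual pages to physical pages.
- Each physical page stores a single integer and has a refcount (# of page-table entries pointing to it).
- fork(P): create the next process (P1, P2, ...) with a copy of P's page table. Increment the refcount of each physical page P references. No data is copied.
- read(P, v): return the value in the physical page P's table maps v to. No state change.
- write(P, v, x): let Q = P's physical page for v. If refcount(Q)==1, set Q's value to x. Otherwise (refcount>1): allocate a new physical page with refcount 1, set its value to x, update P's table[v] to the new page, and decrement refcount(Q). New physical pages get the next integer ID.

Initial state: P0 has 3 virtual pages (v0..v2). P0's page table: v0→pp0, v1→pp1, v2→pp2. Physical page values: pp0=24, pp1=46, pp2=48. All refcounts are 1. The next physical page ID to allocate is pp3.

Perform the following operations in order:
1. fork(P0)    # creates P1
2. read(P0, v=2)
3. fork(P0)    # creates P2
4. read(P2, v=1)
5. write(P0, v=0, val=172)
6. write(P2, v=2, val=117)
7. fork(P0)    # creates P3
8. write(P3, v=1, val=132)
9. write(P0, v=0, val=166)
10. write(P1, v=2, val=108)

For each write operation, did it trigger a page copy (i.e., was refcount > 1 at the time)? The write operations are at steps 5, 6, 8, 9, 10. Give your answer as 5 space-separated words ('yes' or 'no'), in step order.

Op 1: fork(P0) -> P1. 3 ppages; refcounts: pp0:2 pp1:2 pp2:2
Op 2: read(P0, v2) -> 48. No state change.
Op 3: fork(P0) -> P2. 3 ppages; refcounts: pp0:3 pp1:3 pp2:3
Op 4: read(P2, v1) -> 46. No state change.
Op 5: write(P0, v0, 172). refcount(pp0)=3>1 -> COPY to pp3. 4 ppages; refcounts: pp0:2 pp1:3 pp2:3 pp3:1
Op 6: write(P2, v2, 117). refcount(pp2)=3>1 -> COPY to pp4. 5 ppages; refcounts: pp0:2 pp1:3 pp2:2 pp3:1 pp4:1
Op 7: fork(P0) -> P3. 5 ppages; refcounts: pp0:2 pp1:4 pp2:3 pp3:2 pp4:1
Op 8: write(P3, v1, 132). refcount(pp1)=4>1 -> COPY to pp5. 6 ppages; refcounts: pp0:2 pp1:3 pp2:3 pp3:2 pp4:1 pp5:1
Op 9: write(P0, v0, 166). refcount(pp3)=2>1 -> COPY to pp6. 7 ppages; refcounts: pp0:2 pp1:3 pp2:3 pp3:1 pp4:1 pp5:1 pp6:1
Op 10: write(P1, v2, 108). refcount(pp2)=3>1 -> COPY to pp7. 8 ppages; refcounts: pp0:2 pp1:3 pp2:2 pp3:1 pp4:1 pp5:1 pp6:1 pp7:1

yes yes yes yes yes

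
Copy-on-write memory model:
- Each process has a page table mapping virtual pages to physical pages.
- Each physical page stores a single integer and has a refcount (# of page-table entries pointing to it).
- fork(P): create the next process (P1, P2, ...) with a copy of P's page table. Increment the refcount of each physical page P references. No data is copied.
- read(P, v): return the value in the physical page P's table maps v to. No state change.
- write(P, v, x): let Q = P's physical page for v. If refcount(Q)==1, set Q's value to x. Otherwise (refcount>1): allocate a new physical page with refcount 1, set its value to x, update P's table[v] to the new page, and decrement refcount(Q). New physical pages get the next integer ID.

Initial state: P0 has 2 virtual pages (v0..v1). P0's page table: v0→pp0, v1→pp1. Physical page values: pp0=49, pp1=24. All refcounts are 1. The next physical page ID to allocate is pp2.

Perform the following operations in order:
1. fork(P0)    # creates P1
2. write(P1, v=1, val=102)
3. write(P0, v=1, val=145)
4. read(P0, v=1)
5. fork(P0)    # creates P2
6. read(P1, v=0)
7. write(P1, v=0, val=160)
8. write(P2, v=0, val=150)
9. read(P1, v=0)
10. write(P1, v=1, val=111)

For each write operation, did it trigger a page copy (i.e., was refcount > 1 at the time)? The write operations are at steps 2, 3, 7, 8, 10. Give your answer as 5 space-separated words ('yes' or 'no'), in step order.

Op 1: fork(P0) -> P1. 2 ppages; refcounts: pp0:2 pp1:2
Op 2: write(P1, v1, 102). refcount(pp1)=2>1 -> COPY to pp2. 3 ppages; refcounts: pp0:2 pp1:1 pp2:1
Op 3: write(P0, v1, 145). refcount(pp1)=1 -> write in place. 3 ppages; refcounts: pp0:2 pp1:1 pp2:1
Op 4: read(P0, v1) -> 145. No state change.
Op 5: fork(P0) -> P2. 3 ppages; refcounts: pp0:3 pp1:2 pp2:1
Op 6: read(P1, v0) -> 49. No state change.
Op 7: write(P1, v0, 160). refcount(pp0)=3>1 -> COPY to pp3. 4 ppages; refcounts: pp0:2 pp1:2 pp2:1 pp3:1
Op 8: write(P2, v0, 150). refcount(pp0)=2>1 -> COPY to pp4. 5 ppages; refcounts: pp0:1 pp1:2 pp2:1 pp3:1 pp4:1
Op 9: read(P1, v0) -> 160. No state change.
Op 10: write(P1, v1, 111). refcount(pp2)=1 -> write in place. 5 ppages; refcounts: pp0:1 pp1:2 pp2:1 pp3:1 pp4:1

yes no yes yes no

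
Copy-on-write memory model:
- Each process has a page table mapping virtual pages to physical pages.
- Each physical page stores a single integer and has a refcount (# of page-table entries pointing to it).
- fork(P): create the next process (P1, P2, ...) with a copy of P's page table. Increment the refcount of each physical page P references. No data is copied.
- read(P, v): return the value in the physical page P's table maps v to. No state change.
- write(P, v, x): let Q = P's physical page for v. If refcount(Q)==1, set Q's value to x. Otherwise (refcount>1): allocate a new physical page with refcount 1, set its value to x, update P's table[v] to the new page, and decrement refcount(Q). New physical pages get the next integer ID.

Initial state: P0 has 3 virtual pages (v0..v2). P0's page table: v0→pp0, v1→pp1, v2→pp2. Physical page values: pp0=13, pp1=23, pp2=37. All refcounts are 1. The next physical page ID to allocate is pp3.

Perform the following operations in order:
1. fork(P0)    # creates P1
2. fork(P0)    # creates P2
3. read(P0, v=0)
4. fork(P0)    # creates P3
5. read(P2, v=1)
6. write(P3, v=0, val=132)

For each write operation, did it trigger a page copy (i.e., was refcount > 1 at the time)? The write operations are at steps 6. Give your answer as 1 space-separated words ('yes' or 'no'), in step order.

Op 1: fork(P0) -> P1. 3 ppages; refcounts: pp0:2 pp1:2 pp2:2
Op 2: fork(P0) -> P2. 3 ppages; refcounts: pp0:3 pp1:3 pp2:3
Op 3: read(P0, v0) -> 13. No state change.
Op 4: fork(P0) -> P3. 3 ppages; refcounts: pp0:4 pp1:4 pp2:4
Op 5: read(P2, v1) -> 23. No state change.
Op 6: write(P3, v0, 132). refcount(pp0)=4>1 -> COPY to pp3. 4 ppages; refcounts: pp0:3 pp1:4 pp2:4 pp3:1

yes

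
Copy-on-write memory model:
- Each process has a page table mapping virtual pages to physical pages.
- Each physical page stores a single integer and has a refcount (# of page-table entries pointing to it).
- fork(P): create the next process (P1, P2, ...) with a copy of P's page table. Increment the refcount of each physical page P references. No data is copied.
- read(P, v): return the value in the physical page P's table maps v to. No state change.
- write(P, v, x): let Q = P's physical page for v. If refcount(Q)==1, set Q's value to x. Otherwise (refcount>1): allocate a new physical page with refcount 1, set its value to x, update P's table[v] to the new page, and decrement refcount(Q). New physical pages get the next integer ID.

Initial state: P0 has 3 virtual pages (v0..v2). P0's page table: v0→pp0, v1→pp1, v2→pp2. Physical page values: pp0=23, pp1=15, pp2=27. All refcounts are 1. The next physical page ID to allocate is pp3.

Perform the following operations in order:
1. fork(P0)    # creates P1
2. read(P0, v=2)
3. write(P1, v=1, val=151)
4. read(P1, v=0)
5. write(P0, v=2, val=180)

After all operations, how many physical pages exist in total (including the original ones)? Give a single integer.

Answer: 5

Derivation:
Op 1: fork(P0) -> P1. 3 ppages; refcounts: pp0:2 pp1:2 pp2:2
Op 2: read(P0, v2) -> 27. No state change.
Op 3: write(P1, v1, 151). refcount(pp1)=2>1 -> COPY to pp3. 4 ppages; refcounts: pp0:2 pp1:1 pp2:2 pp3:1
Op 4: read(P1, v0) -> 23. No state change.
Op 5: write(P0, v2, 180). refcount(pp2)=2>1 -> COPY to pp4. 5 ppages; refcounts: pp0:2 pp1:1 pp2:1 pp3:1 pp4:1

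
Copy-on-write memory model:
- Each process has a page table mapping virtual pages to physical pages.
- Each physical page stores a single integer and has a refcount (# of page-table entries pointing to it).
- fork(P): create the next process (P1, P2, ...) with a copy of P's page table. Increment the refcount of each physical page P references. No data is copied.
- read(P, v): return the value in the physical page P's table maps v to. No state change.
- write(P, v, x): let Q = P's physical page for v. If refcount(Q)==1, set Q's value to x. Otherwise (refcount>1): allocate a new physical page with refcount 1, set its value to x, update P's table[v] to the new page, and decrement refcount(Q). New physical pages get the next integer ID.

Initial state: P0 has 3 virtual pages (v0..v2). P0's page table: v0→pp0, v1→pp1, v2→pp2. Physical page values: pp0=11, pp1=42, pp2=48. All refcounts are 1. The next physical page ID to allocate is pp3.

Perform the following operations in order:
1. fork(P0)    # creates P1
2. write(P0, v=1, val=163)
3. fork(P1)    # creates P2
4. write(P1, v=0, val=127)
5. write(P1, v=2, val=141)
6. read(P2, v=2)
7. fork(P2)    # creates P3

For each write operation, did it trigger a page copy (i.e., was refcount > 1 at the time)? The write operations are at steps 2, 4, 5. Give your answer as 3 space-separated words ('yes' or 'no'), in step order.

Op 1: fork(P0) -> P1. 3 ppages; refcounts: pp0:2 pp1:2 pp2:2
Op 2: write(P0, v1, 163). refcount(pp1)=2>1 -> COPY to pp3. 4 ppages; refcounts: pp0:2 pp1:1 pp2:2 pp3:1
Op 3: fork(P1) -> P2. 4 ppages; refcounts: pp0:3 pp1:2 pp2:3 pp3:1
Op 4: write(P1, v0, 127). refcount(pp0)=3>1 -> COPY to pp4. 5 ppages; refcounts: pp0:2 pp1:2 pp2:3 pp3:1 pp4:1
Op 5: write(P1, v2, 141). refcount(pp2)=3>1 -> COPY to pp5. 6 ppages; refcounts: pp0:2 pp1:2 pp2:2 pp3:1 pp4:1 pp5:1
Op 6: read(P2, v2) -> 48. No state change.
Op 7: fork(P2) -> P3. 6 ppages; refcounts: pp0:3 pp1:3 pp2:3 pp3:1 pp4:1 pp5:1

yes yes yes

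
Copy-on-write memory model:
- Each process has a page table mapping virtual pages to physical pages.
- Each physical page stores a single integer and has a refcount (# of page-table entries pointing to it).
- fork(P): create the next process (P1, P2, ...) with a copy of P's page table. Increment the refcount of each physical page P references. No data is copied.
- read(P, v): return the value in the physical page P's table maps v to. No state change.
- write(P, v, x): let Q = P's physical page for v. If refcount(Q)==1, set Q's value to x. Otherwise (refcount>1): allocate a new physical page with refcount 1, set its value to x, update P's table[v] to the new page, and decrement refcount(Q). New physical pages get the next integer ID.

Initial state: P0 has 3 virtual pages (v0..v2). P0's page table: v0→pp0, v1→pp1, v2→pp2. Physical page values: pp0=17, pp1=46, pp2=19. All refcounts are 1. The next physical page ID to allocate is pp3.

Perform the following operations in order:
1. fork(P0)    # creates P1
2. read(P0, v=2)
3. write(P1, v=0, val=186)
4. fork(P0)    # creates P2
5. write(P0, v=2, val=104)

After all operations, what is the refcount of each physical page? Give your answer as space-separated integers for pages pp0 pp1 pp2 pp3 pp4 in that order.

Op 1: fork(P0) -> P1. 3 ppages; refcounts: pp0:2 pp1:2 pp2:2
Op 2: read(P0, v2) -> 19. No state change.
Op 3: write(P1, v0, 186). refcount(pp0)=2>1 -> COPY to pp3. 4 ppages; refcounts: pp0:1 pp1:2 pp2:2 pp3:1
Op 4: fork(P0) -> P2. 4 ppages; refcounts: pp0:2 pp1:3 pp2:3 pp3:1
Op 5: write(P0, v2, 104). refcount(pp2)=3>1 -> COPY to pp4. 5 ppages; refcounts: pp0:2 pp1:3 pp2:2 pp3:1 pp4:1

Answer: 2 3 2 1 1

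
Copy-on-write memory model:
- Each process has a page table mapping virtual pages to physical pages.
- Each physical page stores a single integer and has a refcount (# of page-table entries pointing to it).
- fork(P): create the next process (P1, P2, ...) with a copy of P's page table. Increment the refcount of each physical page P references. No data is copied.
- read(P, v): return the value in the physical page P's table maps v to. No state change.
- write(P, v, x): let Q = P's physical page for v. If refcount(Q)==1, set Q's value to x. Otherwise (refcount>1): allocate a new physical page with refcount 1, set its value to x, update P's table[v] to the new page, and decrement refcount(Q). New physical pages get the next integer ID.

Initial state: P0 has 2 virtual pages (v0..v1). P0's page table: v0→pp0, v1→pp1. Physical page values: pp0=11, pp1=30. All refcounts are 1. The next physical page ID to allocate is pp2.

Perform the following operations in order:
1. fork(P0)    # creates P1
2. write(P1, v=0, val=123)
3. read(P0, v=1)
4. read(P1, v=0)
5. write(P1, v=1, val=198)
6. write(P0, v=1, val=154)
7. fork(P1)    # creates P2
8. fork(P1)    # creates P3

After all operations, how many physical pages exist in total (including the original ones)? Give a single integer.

Op 1: fork(P0) -> P1. 2 ppages; refcounts: pp0:2 pp1:2
Op 2: write(P1, v0, 123). refcount(pp0)=2>1 -> COPY to pp2. 3 ppages; refcounts: pp0:1 pp1:2 pp2:1
Op 3: read(P0, v1) -> 30. No state change.
Op 4: read(P1, v0) -> 123. No state change.
Op 5: write(P1, v1, 198). refcount(pp1)=2>1 -> COPY to pp3. 4 ppages; refcounts: pp0:1 pp1:1 pp2:1 pp3:1
Op 6: write(P0, v1, 154). refcount(pp1)=1 -> write in place. 4 ppages; refcounts: pp0:1 pp1:1 pp2:1 pp3:1
Op 7: fork(P1) -> P2. 4 ppages; refcounts: pp0:1 pp1:1 pp2:2 pp3:2
Op 8: fork(P1) -> P3. 4 ppages; refcounts: pp0:1 pp1:1 pp2:3 pp3:3

Answer: 4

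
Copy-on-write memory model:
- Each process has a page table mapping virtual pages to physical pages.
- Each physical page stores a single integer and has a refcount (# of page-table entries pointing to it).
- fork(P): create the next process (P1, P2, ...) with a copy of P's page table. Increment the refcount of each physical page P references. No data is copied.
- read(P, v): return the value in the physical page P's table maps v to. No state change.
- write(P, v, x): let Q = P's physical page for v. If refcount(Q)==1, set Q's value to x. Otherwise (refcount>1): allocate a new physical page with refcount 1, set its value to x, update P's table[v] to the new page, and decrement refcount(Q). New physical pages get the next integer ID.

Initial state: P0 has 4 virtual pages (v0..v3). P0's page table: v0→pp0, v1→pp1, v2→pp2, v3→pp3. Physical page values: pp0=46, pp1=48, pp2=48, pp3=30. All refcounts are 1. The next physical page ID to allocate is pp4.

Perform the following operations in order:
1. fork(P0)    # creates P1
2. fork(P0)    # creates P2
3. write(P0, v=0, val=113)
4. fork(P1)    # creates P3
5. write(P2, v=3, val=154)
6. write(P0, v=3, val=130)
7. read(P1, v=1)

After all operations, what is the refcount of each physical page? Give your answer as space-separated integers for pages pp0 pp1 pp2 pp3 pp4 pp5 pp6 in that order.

Op 1: fork(P0) -> P1. 4 ppages; refcounts: pp0:2 pp1:2 pp2:2 pp3:2
Op 2: fork(P0) -> P2. 4 ppages; refcounts: pp0:3 pp1:3 pp2:3 pp3:3
Op 3: write(P0, v0, 113). refcount(pp0)=3>1 -> COPY to pp4. 5 ppages; refcounts: pp0:2 pp1:3 pp2:3 pp3:3 pp4:1
Op 4: fork(P1) -> P3. 5 ppages; refcounts: pp0:3 pp1:4 pp2:4 pp3:4 pp4:1
Op 5: write(P2, v3, 154). refcount(pp3)=4>1 -> COPY to pp5. 6 ppages; refcounts: pp0:3 pp1:4 pp2:4 pp3:3 pp4:1 pp5:1
Op 6: write(P0, v3, 130). refcount(pp3)=3>1 -> COPY to pp6. 7 ppages; refcounts: pp0:3 pp1:4 pp2:4 pp3:2 pp4:1 pp5:1 pp6:1
Op 7: read(P1, v1) -> 48. No state change.

Answer: 3 4 4 2 1 1 1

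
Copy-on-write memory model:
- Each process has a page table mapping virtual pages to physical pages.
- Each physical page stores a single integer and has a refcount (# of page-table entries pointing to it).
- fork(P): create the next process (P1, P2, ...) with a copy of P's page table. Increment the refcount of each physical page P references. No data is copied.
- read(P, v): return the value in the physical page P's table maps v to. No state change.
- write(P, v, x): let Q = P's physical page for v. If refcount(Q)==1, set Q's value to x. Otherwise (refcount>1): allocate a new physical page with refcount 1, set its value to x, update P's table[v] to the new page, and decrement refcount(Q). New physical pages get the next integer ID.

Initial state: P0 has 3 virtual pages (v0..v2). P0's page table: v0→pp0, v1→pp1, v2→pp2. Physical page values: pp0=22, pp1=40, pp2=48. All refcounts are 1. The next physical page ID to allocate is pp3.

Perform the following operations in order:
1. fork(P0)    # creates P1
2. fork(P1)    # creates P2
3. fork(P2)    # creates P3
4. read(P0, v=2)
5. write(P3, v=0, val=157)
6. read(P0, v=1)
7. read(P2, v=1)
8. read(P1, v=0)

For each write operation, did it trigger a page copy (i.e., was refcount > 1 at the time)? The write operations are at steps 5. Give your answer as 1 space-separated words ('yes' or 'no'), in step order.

Op 1: fork(P0) -> P1. 3 ppages; refcounts: pp0:2 pp1:2 pp2:2
Op 2: fork(P1) -> P2. 3 ppages; refcounts: pp0:3 pp1:3 pp2:3
Op 3: fork(P2) -> P3. 3 ppages; refcounts: pp0:4 pp1:4 pp2:4
Op 4: read(P0, v2) -> 48. No state change.
Op 5: write(P3, v0, 157). refcount(pp0)=4>1 -> COPY to pp3. 4 ppages; refcounts: pp0:3 pp1:4 pp2:4 pp3:1
Op 6: read(P0, v1) -> 40. No state change.
Op 7: read(P2, v1) -> 40. No state change.
Op 8: read(P1, v0) -> 22. No state change.

yes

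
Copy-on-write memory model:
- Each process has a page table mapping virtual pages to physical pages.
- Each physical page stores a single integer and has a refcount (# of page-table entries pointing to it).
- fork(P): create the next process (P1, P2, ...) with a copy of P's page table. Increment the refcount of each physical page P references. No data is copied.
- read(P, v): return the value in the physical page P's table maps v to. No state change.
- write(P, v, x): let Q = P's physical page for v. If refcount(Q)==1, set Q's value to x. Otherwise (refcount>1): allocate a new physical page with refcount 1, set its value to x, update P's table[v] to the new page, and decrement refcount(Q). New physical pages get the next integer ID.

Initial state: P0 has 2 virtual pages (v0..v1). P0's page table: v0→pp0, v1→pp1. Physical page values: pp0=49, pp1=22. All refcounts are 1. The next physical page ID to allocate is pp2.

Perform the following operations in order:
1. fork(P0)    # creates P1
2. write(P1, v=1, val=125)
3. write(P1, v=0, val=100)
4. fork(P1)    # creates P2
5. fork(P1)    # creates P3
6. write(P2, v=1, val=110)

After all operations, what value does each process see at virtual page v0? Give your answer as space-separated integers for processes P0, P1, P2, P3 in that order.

Op 1: fork(P0) -> P1. 2 ppages; refcounts: pp0:2 pp1:2
Op 2: write(P1, v1, 125). refcount(pp1)=2>1 -> COPY to pp2. 3 ppages; refcounts: pp0:2 pp1:1 pp2:1
Op 3: write(P1, v0, 100). refcount(pp0)=2>1 -> COPY to pp3. 4 ppages; refcounts: pp0:1 pp1:1 pp2:1 pp3:1
Op 4: fork(P1) -> P2. 4 ppages; refcounts: pp0:1 pp1:1 pp2:2 pp3:2
Op 5: fork(P1) -> P3. 4 ppages; refcounts: pp0:1 pp1:1 pp2:3 pp3:3
Op 6: write(P2, v1, 110). refcount(pp2)=3>1 -> COPY to pp4. 5 ppages; refcounts: pp0:1 pp1:1 pp2:2 pp3:3 pp4:1
P0: v0 -> pp0 = 49
P1: v0 -> pp3 = 100
P2: v0 -> pp3 = 100
P3: v0 -> pp3 = 100

Answer: 49 100 100 100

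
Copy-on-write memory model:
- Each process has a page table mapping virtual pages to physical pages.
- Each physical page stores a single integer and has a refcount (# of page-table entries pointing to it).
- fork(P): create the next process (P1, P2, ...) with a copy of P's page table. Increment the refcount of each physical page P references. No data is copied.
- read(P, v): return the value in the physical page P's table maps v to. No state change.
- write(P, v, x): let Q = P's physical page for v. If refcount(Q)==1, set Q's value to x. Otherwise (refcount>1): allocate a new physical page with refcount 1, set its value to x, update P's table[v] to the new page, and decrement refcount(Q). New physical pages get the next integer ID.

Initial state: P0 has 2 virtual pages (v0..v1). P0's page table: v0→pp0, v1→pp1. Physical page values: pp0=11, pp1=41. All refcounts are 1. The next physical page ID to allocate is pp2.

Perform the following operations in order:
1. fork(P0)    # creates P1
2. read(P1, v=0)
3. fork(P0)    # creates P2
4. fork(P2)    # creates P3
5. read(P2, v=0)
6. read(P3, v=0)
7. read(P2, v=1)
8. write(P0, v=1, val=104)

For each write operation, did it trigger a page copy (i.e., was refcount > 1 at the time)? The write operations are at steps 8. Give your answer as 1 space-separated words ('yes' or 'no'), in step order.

Op 1: fork(P0) -> P1. 2 ppages; refcounts: pp0:2 pp1:2
Op 2: read(P1, v0) -> 11. No state change.
Op 3: fork(P0) -> P2. 2 ppages; refcounts: pp0:3 pp1:3
Op 4: fork(P2) -> P3. 2 ppages; refcounts: pp0:4 pp1:4
Op 5: read(P2, v0) -> 11. No state change.
Op 6: read(P3, v0) -> 11. No state change.
Op 7: read(P2, v1) -> 41. No state change.
Op 8: write(P0, v1, 104). refcount(pp1)=4>1 -> COPY to pp2. 3 ppages; refcounts: pp0:4 pp1:3 pp2:1

yes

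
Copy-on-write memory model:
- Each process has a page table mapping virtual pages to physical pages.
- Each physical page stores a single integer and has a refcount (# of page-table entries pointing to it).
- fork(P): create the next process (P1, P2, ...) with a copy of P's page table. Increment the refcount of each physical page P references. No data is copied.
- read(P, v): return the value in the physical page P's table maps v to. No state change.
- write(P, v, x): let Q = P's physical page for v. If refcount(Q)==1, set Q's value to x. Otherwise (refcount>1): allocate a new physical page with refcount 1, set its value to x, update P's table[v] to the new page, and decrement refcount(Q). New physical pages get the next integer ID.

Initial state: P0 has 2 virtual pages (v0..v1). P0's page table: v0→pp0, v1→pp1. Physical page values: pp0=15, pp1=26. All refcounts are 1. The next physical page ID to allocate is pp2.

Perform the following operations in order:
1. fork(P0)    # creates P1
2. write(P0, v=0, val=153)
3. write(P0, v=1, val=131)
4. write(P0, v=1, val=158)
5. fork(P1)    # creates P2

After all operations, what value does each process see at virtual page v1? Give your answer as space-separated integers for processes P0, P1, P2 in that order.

Op 1: fork(P0) -> P1. 2 ppages; refcounts: pp0:2 pp1:2
Op 2: write(P0, v0, 153). refcount(pp0)=2>1 -> COPY to pp2. 3 ppages; refcounts: pp0:1 pp1:2 pp2:1
Op 3: write(P0, v1, 131). refcount(pp1)=2>1 -> COPY to pp3. 4 ppages; refcounts: pp0:1 pp1:1 pp2:1 pp3:1
Op 4: write(P0, v1, 158). refcount(pp3)=1 -> write in place. 4 ppages; refcounts: pp0:1 pp1:1 pp2:1 pp3:1
Op 5: fork(P1) -> P2. 4 ppages; refcounts: pp0:2 pp1:2 pp2:1 pp3:1
P0: v1 -> pp3 = 158
P1: v1 -> pp1 = 26
P2: v1 -> pp1 = 26

Answer: 158 26 26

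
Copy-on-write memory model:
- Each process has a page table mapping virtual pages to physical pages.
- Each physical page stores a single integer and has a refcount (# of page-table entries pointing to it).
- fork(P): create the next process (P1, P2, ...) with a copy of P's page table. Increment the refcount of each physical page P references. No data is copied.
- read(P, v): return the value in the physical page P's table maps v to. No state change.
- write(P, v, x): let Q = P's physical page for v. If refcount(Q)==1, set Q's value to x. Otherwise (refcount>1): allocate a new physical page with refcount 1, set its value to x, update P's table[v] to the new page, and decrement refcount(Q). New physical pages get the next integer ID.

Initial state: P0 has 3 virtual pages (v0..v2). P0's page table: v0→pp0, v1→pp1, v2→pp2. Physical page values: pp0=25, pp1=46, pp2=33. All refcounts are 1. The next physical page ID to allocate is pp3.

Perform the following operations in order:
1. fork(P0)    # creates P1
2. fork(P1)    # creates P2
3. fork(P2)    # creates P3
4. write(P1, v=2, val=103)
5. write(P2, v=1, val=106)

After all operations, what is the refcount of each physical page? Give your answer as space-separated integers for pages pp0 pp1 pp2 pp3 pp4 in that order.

Answer: 4 3 3 1 1

Derivation:
Op 1: fork(P0) -> P1. 3 ppages; refcounts: pp0:2 pp1:2 pp2:2
Op 2: fork(P1) -> P2. 3 ppages; refcounts: pp0:3 pp1:3 pp2:3
Op 3: fork(P2) -> P3. 3 ppages; refcounts: pp0:4 pp1:4 pp2:4
Op 4: write(P1, v2, 103). refcount(pp2)=4>1 -> COPY to pp3. 4 ppages; refcounts: pp0:4 pp1:4 pp2:3 pp3:1
Op 5: write(P2, v1, 106). refcount(pp1)=4>1 -> COPY to pp4. 5 ppages; refcounts: pp0:4 pp1:3 pp2:3 pp3:1 pp4:1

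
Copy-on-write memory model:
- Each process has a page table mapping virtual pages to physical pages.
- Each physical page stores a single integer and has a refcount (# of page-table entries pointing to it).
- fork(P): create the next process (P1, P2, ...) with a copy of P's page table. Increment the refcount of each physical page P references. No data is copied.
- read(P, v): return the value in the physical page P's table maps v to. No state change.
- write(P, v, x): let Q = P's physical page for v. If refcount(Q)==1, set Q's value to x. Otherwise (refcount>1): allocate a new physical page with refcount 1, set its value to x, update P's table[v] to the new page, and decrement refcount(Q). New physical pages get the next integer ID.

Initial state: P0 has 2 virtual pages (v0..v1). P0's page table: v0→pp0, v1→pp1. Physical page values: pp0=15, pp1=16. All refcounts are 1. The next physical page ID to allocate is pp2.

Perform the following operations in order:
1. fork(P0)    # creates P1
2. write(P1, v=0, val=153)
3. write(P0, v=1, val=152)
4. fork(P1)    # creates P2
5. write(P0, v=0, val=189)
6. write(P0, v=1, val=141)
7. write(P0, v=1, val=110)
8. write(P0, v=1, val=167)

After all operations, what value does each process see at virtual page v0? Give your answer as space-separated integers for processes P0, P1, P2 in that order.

Answer: 189 153 153

Derivation:
Op 1: fork(P0) -> P1. 2 ppages; refcounts: pp0:2 pp1:2
Op 2: write(P1, v0, 153). refcount(pp0)=2>1 -> COPY to pp2. 3 ppages; refcounts: pp0:1 pp1:2 pp2:1
Op 3: write(P0, v1, 152). refcount(pp1)=2>1 -> COPY to pp3. 4 ppages; refcounts: pp0:1 pp1:1 pp2:1 pp3:1
Op 4: fork(P1) -> P2. 4 ppages; refcounts: pp0:1 pp1:2 pp2:2 pp3:1
Op 5: write(P0, v0, 189). refcount(pp0)=1 -> write in place. 4 ppages; refcounts: pp0:1 pp1:2 pp2:2 pp3:1
Op 6: write(P0, v1, 141). refcount(pp3)=1 -> write in place. 4 ppages; refcounts: pp0:1 pp1:2 pp2:2 pp3:1
Op 7: write(P0, v1, 110). refcount(pp3)=1 -> write in place. 4 ppages; refcounts: pp0:1 pp1:2 pp2:2 pp3:1
Op 8: write(P0, v1, 167). refcount(pp3)=1 -> write in place. 4 ppages; refcounts: pp0:1 pp1:2 pp2:2 pp3:1
P0: v0 -> pp0 = 189
P1: v0 -> pp2 = 153
P2: v0 -> pp2 = 153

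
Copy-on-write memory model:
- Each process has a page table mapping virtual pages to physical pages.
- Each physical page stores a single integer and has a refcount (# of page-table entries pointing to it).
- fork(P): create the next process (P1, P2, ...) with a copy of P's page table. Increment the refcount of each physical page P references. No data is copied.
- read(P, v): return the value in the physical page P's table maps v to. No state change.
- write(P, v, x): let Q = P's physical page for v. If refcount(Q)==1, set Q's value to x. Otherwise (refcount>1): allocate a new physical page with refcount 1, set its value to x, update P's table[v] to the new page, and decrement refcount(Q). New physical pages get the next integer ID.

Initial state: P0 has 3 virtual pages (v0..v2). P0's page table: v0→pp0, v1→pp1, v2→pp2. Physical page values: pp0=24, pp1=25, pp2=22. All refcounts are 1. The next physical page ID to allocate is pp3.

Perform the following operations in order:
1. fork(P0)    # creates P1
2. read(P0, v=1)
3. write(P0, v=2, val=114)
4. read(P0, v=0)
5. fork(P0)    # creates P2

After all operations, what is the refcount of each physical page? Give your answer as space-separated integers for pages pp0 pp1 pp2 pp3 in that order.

Op 1: fork(P0) -> P1. 3 ppages; refcounts: pp0:2 pp1:2 pp2:2
Op 2: read(P0, v1) -> 25. No state change.
Op 3: write(P0, v2, 114). refcount(pp2)=2>1 -> COPY to pp3. 4 ppages; refcounts: pp0:2 pp1:2 pp2:1 pp3:1
Op 4: read(P0, v0) -> 24. No state change.
Op 5: fork(P0) -> P2. 4 ppages; refcounts: pp0:3 pp1:3 pp2:1 pp3:2

Answer: 3 3 1 2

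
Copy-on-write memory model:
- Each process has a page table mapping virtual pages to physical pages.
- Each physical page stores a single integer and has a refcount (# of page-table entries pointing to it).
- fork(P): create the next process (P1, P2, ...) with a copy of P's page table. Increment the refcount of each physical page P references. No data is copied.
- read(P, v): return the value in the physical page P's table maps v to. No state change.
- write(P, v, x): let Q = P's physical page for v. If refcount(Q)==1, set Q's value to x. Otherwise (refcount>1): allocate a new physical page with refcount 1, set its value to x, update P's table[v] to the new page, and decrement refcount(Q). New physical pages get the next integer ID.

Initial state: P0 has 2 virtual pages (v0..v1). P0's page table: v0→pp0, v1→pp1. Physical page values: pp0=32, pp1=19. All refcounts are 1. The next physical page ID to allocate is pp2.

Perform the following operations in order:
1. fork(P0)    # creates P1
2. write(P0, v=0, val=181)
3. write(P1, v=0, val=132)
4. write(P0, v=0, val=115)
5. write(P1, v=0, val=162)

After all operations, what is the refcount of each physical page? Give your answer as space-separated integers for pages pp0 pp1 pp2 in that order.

Op 1: fork(P0) -> P1. 2 ppages; refcounts: pp0:2 pp1:2
Op 2: write(P0, v0, 181). refcount(pp0)=2>1 -> COPY to pp2. 3 ppages; refcounts: pp0:1 pp1:2 pp2:1
Op 3: write(P1, v0, 132). refcount(pp0)=1 -> write in place. 3 ppages; refcounts: pp0:1 pp1:2 pp2:1
Op 4: write(P0, v0, 115). refcount(pp2)=1 -> write in place. 3 ppages; refcounts: pp0:1 pp1:2 pp2:1
Op 5: write(P1, v0, 162). refcount(pp0)=1 -> write in place. 3 ppages; refcounts: pp0:1 pp1:2 pp2:1

Answer: 1 2 1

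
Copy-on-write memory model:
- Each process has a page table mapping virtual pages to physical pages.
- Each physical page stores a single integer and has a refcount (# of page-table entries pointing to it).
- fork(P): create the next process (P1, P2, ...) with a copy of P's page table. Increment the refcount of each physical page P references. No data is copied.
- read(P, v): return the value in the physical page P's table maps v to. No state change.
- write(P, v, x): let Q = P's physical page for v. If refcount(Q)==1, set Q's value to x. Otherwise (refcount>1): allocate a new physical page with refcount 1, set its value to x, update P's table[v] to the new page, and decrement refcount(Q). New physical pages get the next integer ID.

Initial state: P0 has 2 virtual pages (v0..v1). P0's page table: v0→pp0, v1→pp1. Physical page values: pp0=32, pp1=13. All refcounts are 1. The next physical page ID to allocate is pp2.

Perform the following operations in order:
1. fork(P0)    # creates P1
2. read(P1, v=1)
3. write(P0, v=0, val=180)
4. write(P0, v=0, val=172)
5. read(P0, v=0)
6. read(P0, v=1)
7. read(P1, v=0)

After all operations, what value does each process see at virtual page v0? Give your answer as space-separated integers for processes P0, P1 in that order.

Op 1: fork(P0) -> P1. 2 ppages; refcounts: pp0:2 pp1:2
Op 2: read(P1, v1) -> 13. No state change.
Op 3: write(P0, v0, 180). refcount(pp0)=2>1 -> COPY to pp2. 3 ppages; refcounts: pp0:1 pp1:2 pp2:1
Op 4: write(P0, v0, 172). refcount(pp2)=1 -> write in place. 3 ppages; refcounts: pp0:1 pp1:2 pp2:1
Op 5: read(P0, v0) -> 172. No state change.
Op 6: read(P0, v1) -> 13. No state change.
Op 7: read(P1, v0) -> 32. No state change.
P0: v0 -> pp2 = 172
P1: v0 -> pp0 = 32

Answer: 172 32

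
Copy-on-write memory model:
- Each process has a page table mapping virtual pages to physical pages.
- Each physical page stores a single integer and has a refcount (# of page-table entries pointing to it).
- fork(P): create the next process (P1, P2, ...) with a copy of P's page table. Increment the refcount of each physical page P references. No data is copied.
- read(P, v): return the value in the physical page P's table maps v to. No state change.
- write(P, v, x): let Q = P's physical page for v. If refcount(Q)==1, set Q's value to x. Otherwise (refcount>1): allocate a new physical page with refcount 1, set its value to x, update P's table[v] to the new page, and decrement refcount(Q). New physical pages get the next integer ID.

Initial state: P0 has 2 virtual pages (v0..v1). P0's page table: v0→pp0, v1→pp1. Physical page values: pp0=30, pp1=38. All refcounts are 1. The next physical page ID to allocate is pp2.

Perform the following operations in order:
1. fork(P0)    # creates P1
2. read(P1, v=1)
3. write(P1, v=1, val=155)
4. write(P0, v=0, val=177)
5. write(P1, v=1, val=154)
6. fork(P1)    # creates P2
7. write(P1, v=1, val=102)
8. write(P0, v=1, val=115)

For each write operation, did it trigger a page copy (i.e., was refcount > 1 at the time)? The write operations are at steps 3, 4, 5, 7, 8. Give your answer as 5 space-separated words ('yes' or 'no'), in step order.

Op 1: fork(P0) -> P1. 2 ppages; refcounts: pp0:2 pp1:2
Op 2: read(P1, v1) -> 38. No state change.
Op 3: write(P1, v1, 155). refcount(pp1)=2>1 -> COPY to pp2. 3 ppages; refcounts: pp0:2 pp1:1 pp2:1
Op 4: write(P0, v0, 177). refcount(pp0)=2>1 -> COPY to pp3. 4 ppages; refcounts: pp0:1 pp1:1 pp2:1 pp3:1
Op 5: write(P1, v1, 154). refcount(pp2)=1 -> write in place. 4 ppages; refcounts: pp0:1 pp1:1 pp2:1 pp3:1
Op 6: fork(P1) -> P2. 4 ppages; refcounts: pp0:2 pp1:1 pp2:2 pp3:1
Op 7: write(P1, v1, 102). refcount(pp2)=2>1 -> COPY to pp4. 5 ppages; refcounts: pp0:2 pp1:1 pp2:1 pp3:1 pp4:1
Op 8: write(P0, v1, 115). refcount(pp1)=1 -> write in place. 5 ppages; refcounts: pp0:2 pp1:1 pp2:1 pp3:1 pp4:1

yes yes no yes no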